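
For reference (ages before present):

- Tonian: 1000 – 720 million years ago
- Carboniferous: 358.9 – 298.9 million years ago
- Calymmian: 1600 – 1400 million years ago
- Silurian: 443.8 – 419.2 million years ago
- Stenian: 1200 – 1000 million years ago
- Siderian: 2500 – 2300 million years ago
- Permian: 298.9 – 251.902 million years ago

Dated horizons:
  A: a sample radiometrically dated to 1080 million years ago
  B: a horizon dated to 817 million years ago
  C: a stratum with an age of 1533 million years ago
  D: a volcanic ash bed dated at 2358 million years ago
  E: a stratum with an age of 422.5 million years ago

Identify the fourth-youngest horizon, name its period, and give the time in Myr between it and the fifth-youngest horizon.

C, in the Calymmian; 825 million years to D

Sorted youngest-first by Ma: E (422.5), B (817), A (1080), C (1533), D (2358).
The fourth youngest is C at 1533 Ma, which lies in 1600–1400 Ma: the Calymmian.
The fifth youngest is D at 2358 Ma; separation = |1533 − 2358| = 825 Myr.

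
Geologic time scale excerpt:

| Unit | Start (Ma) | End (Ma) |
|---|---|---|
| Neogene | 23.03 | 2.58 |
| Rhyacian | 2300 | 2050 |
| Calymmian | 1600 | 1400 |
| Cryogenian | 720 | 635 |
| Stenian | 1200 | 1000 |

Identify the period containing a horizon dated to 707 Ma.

Cryogenian

707 Ma lies between 720 and 635 Ma, so it falls in the Cryogenian.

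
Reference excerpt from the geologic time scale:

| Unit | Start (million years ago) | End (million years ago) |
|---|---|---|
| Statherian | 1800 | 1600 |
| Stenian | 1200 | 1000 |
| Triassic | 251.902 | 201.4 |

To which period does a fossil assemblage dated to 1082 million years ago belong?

1082 Ma lies between 1200 and 1000 Ma, so it falls in the Stenian.

Stenian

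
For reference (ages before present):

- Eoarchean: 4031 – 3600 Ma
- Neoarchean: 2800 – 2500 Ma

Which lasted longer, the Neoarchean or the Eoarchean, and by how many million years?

Eoarchean, by 131 million years

Neoarchean: 2800 − 2500 = 300 Myr.
Eoarchean: 4031 − 3600 = 431 Myr.
Difference: 431 − 300 = 131 Myr, so the Eoarchean was longer.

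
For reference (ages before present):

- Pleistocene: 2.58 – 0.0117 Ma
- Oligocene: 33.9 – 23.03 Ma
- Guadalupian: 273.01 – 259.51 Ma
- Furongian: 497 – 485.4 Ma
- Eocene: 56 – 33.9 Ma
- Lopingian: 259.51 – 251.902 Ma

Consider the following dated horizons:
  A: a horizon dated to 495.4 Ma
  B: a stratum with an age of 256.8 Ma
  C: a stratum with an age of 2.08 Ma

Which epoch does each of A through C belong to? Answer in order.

A: 495.4 Ma lies in 497–485.4 Ma, so Furongian.
B: 256.8 Ma lies in 259.51–251.902 Ma, so Lopingian.
C: 2.08 Ma lies in 2.58–0.0117 Ma, so Pleistocene.

A — Furongian; B — Lopingian; C — Pleistocene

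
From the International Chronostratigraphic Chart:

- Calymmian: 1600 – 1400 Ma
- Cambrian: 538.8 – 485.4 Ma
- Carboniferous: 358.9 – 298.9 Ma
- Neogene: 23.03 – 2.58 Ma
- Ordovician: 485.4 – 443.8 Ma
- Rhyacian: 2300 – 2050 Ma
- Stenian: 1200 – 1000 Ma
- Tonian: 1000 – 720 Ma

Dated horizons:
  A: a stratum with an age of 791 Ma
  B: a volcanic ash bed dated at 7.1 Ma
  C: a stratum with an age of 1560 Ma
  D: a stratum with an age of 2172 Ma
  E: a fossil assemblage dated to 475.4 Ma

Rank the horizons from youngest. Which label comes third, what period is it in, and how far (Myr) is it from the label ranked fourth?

A, in the Tonian; 769 million years to C

Sorted youngest-first by Ma: B (7.1), E (475.4), A (791), C (1560), D (2172).
The third youngest is A at 791 Ma, which lies in 1000–720 Ma: the Tonian.
The fourth youngest is C at 1560 Ma; separation = |791 − 1560| = 769 Myr.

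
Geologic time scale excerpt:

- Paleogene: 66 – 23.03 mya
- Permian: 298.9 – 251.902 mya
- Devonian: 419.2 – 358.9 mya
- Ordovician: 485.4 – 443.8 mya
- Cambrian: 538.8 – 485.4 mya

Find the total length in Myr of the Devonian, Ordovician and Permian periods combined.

Duration is start − end for each: (419.2 − 358.9) + (485.4 − 443.8) + (298.9 − 251.902).
That is 60.3 + 41.6 + 46.998, which totals 148.898 million years.

148.898 million years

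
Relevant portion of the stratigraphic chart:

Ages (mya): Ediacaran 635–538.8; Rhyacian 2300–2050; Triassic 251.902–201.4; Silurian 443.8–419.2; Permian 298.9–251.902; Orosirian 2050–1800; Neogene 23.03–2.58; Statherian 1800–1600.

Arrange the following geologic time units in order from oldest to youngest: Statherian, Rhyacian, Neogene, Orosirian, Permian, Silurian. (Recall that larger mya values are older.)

Rhyacian, Orosirian, Statherian, Silurian, Permian, Neogene

The oldest of these is Rhyacian (starts 2300 Ma) and the youngest is Neogene (ends 2.58 Ma).
In between, by decreasing start age: Orosirian (2050), Statherian (1800), Silurian (443.8), Permian (298.9).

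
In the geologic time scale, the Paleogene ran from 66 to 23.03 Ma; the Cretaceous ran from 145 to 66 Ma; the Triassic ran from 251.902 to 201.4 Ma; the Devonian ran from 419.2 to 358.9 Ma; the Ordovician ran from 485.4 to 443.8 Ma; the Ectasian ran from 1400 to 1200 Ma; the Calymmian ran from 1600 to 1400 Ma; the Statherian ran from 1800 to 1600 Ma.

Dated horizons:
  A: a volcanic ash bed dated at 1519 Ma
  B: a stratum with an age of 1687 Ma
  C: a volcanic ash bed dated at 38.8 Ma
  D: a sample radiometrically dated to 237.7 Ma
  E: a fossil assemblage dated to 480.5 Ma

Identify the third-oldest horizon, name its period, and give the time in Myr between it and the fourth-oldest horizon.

E, in the Ordovician; 242.8 million years to D

Larger Ma means older, so oldest first: B 1687 > A 1519 > E 480.5 > D 237.7 > C 38.8.
Counting 3 along gives E (480.5 Ma); the excerpt puts that inside the Ordovician, 485.4–443.8 Ma.
Next in line is D (237.7 Ma), and 480.5 − 237.7 = 242.8 Myr.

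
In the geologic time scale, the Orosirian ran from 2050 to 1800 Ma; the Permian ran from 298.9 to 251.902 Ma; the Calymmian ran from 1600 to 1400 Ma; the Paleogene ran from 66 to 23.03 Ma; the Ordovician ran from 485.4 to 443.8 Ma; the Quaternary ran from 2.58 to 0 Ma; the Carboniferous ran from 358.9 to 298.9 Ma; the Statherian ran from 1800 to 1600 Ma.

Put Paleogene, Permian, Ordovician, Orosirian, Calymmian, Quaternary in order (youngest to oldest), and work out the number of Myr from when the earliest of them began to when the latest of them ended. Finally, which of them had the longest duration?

From the excerpt: Paleogene 66–23.03; Permian 298.9–251.902; Ordovician 485.4–443.8; Orosirian 2050–1800; Calymmian 1600–1400; Quaternary 2.58–0 (Ma).
Larger Ma is earlier, so the oldest is Orosirian and the youngest is Quaternary; youngest to oldest: Quaternary, Paleogene, Permian, Ordovician, Calymmian, Orosirian.
Oldest start 2050 minus youngest end 0 gives 2050 Myr overall.
Individual lengths (start − end): Quaternary 2.58; Permian 46.998; Ordovician 41.6; Calymmian 200; Paleogene 42.97; Orosirian 250. The largest is Orosirian at 250 Myr.

Quaternary → Paleogene → Permian → Ordovician → Calymmian → Orosirian; total span 2050 Myr; longest is Orosirian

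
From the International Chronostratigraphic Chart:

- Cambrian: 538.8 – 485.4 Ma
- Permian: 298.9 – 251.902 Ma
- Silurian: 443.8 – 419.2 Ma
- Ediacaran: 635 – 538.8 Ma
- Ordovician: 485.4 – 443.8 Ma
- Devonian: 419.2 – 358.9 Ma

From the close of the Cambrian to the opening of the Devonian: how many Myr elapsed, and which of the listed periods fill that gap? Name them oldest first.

66.2 million years; Ordovician, Silurian

The Cambrian closes at 485.4 Ma and the Devonian opens at 419.2 Ma, so the interval is 485.4 − 419.2 = 66.2 Myr.
A period fits inside if it starts at or after 485.4 Ma and ends at or before 419.2 Ma; oldest first that gives Ordovician, Silurian.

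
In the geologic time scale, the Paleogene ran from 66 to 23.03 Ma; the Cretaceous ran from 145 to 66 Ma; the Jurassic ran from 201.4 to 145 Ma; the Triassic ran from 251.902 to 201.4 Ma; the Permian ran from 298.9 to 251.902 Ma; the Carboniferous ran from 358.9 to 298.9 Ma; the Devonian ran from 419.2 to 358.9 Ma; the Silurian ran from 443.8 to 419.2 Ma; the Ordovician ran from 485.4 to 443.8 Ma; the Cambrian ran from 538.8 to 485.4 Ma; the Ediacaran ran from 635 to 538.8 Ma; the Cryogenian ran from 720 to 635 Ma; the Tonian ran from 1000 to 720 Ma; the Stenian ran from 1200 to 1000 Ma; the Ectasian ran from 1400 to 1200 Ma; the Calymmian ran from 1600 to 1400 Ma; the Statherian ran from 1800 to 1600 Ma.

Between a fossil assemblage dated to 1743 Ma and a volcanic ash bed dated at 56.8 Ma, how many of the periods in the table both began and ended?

15

1743 Ma sits inside the Statherian (1800–1600) and 56.8 Ma inside the Paleogene (66–23.03); neither of those is wholly between the two dates.
The listed periods lying completely between them are Calymmian, Ectasian, Stenian, Tonian, Cryogenian, Ediacaran, Cambrian, Ordovician, Silurian, Devonian, Carboniferous, Permian, Triassic, Jurassic, Cretaceous — 15 in all.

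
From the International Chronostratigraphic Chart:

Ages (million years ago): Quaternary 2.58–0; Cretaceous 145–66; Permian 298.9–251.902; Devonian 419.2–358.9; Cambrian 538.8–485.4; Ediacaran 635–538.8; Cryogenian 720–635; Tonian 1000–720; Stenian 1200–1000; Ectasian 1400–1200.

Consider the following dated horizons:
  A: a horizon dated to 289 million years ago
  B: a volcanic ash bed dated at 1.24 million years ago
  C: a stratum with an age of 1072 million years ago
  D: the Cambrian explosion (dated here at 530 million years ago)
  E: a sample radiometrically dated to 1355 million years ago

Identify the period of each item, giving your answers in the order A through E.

Match each age against the start–end ranges in the excerpt: A = 289 Ma → Permian (298.9–251.902); B = 1.24 Ma → Quaternary (2.58–0); C = 1072 Ma → Stenian (1200–1000); D = 530 Ma → Cambrian (538.8–485.4); E = 1355 Ma → Ectasian (1400–1200).

A — Permian; B — Quaternary; C — Stenian; D — Cambrian; E — Ectasian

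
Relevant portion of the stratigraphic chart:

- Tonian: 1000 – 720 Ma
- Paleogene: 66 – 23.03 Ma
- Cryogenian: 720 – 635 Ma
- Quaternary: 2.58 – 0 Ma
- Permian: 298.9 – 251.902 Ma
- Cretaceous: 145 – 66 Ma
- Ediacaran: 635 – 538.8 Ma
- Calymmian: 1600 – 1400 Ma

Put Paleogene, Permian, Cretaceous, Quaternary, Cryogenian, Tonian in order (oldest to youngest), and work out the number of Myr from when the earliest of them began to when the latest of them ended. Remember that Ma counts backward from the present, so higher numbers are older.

From the excerpt: Paleogene 66–23.03; Permian 298.9–251.902; Cretaceous 145–66; Quaternary 2.58–0; Cryogenian 720–635; Tonian 1000–720 (Ma).
Larger Ma is earlier, so the oldest is Tonian and the youngest is Quaternary; oldest to youngest: Tonian, Cryogenian, Permian, Cretaceous, Paleogene, Quaternary.
Oldest start 1000 minus youngest end 0 gives 1000 Myr overall.

Tonian → Cryogenian → Permian → Cretaceous → Paleogene → Quaternary; total span 1000 Myr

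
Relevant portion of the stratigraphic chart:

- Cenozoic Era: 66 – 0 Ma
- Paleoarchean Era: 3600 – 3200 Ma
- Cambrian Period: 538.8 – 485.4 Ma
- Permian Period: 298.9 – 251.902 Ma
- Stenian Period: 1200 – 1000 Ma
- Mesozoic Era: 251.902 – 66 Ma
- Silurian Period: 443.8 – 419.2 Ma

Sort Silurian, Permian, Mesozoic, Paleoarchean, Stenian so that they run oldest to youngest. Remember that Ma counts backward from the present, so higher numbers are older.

The oldest of these is Paleoarchean (starts 3600 Ma) and the youngest is Mesozoic (ends 66 Ma).
In between, by decreasing start age: Stenian (1200), Silurian (443.8), Permian (298.9).

Paleoarchean, then Stenian, then Silurian, then Permian, then Mesozoic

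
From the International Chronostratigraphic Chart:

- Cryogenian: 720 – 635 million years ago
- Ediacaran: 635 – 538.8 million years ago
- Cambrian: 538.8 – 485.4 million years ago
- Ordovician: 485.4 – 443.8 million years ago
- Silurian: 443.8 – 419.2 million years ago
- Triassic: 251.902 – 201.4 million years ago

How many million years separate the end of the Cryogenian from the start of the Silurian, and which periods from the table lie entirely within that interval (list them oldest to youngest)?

191.2 million years; Ediacaran, Cambrian, Ordovician

End of Cryogenian = 635 Ma; start of Silurian = 443.8 Ma.
Gap = 635 − 443.8 = 191.2 Myr.
Periods wholly inside 635–443.8 Ma: Ediacaran (635–538.8), Cambrian (538.8–485.4), Ordovician (485.4–443.8).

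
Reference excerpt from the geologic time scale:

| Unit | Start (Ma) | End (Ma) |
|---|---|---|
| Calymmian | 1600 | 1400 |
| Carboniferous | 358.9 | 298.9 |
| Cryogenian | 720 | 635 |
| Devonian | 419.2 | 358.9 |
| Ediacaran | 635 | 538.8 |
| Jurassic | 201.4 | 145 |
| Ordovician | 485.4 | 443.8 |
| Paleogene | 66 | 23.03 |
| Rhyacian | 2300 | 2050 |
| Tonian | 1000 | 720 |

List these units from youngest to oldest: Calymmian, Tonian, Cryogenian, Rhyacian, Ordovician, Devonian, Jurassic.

Jurassic, Devonian, Ordovician, Cryogenian, Tonian, Calymmian, Rhyacian

Read off each span (Ma): Calymmian 1600–1400; Tonian 1000–720; Cryogenian 720–635; Rhyacian 2300–2050; Ordovician 485.4–443.8; Devonian 419.2–358.9; Jurassic 201.4–145.
Larger Ma is older, so oldest→youngest is Rhyacian, Calymmian, Tonian, Cryogenian, Ordovician, Devonian, Jurassic; reverse it for youngest→oldest.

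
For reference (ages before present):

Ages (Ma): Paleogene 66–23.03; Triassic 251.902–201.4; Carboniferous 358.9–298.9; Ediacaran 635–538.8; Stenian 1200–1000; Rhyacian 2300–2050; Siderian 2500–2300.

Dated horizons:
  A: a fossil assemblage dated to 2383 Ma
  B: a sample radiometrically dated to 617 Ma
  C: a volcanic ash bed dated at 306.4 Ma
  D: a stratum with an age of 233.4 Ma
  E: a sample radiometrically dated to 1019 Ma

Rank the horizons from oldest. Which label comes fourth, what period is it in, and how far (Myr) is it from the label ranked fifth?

C, in the Carboniferous; 73 million years to D

Sorted oldest-first by Ma: A (2383), E (1019), B (617), C (306.4), D (233.4).
The fourth oldest is C at 306.4 Ma, which lies in 358.9–298.9 Ma: the Carboniferous.
The fifth oldest is D at 233.4 Ma; separation = |306.4 − 233.4| = 73 Myr.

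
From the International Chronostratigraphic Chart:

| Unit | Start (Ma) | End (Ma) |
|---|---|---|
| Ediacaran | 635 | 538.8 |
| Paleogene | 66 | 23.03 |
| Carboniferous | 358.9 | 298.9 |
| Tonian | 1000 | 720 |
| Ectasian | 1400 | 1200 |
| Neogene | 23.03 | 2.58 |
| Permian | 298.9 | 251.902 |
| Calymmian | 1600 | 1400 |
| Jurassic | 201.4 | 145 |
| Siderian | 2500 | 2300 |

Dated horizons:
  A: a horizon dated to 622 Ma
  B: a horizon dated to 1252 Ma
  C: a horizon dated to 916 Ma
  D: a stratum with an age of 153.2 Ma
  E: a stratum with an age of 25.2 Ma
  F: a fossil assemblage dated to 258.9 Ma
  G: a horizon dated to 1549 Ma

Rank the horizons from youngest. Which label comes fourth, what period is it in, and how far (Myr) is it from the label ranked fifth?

A, in the Ediacaran; 294 million years to C

Sorted youngest-first by Ma: E (25.2), D (153.2), F (258.9), A (622), C (916), B (1252), G (1549).
The fourth youngest is A at 622 Ma, which lies in 635–538.8 Ma: the Ediacaran.
The fifth youngest is C at 916 Ma; separation = |622 − 916| = 294 Myr.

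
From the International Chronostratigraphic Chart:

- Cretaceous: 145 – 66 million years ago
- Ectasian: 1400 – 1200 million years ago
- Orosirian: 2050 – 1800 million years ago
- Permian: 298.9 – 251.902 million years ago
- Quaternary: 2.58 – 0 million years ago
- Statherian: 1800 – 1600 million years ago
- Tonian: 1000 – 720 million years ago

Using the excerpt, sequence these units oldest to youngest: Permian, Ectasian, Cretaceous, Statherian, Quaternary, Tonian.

Statherian → Ectasian → Tonian → Permian → Cretaceous → Quaternary

Sorting by start age (descending Ma, since larger Ma = older): Statherian start 1800, Ectasian start 1400, Tonian start 1000, Permian start 298.9, Cretaceous start 145, Quaternary start 2.58.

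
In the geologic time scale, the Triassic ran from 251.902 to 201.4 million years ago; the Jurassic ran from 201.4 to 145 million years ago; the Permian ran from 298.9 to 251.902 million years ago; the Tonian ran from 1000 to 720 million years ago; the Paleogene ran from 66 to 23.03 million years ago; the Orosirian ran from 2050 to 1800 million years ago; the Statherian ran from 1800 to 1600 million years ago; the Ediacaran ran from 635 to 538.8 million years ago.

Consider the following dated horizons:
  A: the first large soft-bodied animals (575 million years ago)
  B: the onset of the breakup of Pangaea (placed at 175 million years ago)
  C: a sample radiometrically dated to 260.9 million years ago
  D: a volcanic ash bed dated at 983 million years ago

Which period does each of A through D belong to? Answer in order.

A — Ediacaran; B — Jurassic; C — Permian; D — Tonian

Match each age against the start–end ranges in the excerpt: A = 575 Ma → Ediacaran (635–538.8); B = 175 Ma → Jurassic (201.4–145); C = 260.9 Ma → Permian (298.9–251.902); D = 983 Ma → Tonian (1000–720).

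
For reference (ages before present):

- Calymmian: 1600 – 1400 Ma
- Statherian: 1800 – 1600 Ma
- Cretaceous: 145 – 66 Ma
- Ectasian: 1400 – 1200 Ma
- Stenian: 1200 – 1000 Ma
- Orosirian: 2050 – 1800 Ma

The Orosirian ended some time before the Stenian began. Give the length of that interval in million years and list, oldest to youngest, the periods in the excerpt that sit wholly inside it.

End of Orosirian = 1800 Ma; start of Stenian = 1200 Ma.
Gap = 1800 − 1200 = 600 Myr.
Periods wholly inside 1800–1200 Ma: Statherian (1800–1600), Calymmian (1600–1400), Ectasian (1400–1200).

600 million years; Statherian, Calymmian, Ectasian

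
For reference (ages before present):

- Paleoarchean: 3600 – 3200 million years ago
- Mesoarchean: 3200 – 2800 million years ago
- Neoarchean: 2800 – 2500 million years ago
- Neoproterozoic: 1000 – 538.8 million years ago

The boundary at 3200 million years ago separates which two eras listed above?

The Paleoarchean ends at 3200 million years ago and the Mesoarchean begins at 3200 million years ago, so they share that boundary.

Paleoarchean and Mesoarchean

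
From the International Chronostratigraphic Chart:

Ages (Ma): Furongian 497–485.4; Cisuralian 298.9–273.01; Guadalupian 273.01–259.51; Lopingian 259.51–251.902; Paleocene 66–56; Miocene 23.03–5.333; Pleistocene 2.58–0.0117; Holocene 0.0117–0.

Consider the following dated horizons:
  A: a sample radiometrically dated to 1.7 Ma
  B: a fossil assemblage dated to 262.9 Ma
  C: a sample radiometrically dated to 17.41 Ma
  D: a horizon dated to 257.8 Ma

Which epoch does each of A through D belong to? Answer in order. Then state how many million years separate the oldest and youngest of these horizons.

A — Pleistocene; B — Guadalupian; C — Miocene; D — Lopingian; span 261.2 million years

A: 1.7 Ma lies in 2.58–0.0117 Ma, so Pleistocene.
B: 262.9 Ma lies in 273.01–259.51 Ma, so Guadalupian.
C: 17.41 Ma lies in 23.03–5.333 Ma, so Miocene.
D: 257.8 Ma lies in 259.51–251.902 Ma, so Lopingian.
Oldest = 262.9 Ma, youngest = 1.7 Ma → span 261.2 Myr.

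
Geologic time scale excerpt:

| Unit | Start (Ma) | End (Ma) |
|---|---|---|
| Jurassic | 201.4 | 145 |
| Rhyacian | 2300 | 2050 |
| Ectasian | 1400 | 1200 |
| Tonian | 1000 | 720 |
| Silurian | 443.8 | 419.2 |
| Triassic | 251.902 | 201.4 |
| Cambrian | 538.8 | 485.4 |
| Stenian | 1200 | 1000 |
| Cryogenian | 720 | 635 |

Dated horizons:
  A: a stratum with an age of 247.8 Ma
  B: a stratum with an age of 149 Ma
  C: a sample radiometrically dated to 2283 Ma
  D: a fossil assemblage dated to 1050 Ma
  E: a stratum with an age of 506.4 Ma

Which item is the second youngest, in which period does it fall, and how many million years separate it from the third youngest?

Smaller Ma means younger, so youngest first: B 149 < A 247.8 < E 506.4 < D 1050 < C 2283.
Counting 2 along gives A (247.8 Ma); the excerpt puts that inside the Triassic, 251.902–201.4 Ma.
Next in line is E (506.4 Ma), and 506.4 − 247.8 = 258.6 Myr.

A, in the Triassic; 258.6 million years to E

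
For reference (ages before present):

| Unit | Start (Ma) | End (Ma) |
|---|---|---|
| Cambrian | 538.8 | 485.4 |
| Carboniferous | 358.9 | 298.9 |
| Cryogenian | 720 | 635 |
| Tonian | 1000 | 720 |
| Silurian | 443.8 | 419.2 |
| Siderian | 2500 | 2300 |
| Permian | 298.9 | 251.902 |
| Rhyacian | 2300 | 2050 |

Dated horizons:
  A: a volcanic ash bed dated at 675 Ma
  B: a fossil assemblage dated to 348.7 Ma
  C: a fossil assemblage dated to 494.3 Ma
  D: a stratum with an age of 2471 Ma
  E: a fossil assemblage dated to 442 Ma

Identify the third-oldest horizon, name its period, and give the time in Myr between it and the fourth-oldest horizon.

C, in the Cambrian; 52.3 million years to E

Larger Ma means older, so oldest first: D 2471 > A 675 > C 494.3 > E 442 > B 348.7.
Counting 3 along gives C (494.3 Ma); the excerpt puts that inside the Cambrian, 538.8–485.4 Ma.
Next in line is E (442 Ma), and 494.3 − 442 = 52.3 Myr.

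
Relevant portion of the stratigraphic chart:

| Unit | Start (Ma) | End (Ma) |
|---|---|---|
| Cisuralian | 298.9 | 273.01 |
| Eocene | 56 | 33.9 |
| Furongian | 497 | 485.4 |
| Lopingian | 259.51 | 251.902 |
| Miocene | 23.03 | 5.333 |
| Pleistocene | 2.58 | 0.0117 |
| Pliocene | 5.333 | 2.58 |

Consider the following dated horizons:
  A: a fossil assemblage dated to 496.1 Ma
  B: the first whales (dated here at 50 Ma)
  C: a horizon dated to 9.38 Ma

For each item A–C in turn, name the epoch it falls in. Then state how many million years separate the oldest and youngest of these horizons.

A — Furongian; B — Eocene; C — Miocene; span 486.72 million years

Match each age against the start–end ranges in the excerpt: A = 496.1 Ma → Furongian (497–485.4); B = 50 Ma → Eocene (56–33.9); C = 9.38 Ma → Miocene (23.03–5.333).
The largest age is 496.1 Ma and the smallest is 9.38 Ma; their difference is 486.72 Myr.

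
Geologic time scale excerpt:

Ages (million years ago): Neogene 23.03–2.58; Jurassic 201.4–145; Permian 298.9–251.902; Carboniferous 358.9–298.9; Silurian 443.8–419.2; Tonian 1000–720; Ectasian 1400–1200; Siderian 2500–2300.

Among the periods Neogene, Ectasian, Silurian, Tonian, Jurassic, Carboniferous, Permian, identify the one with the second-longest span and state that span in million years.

Ectasian, 200 million years

Start − end for each: Neogene 23.03 − 2.58 = 20.45; Ectasian 1400 − 1200 = 200; Silurian 443.8 − 419.2 = 24.6; Tonian 1000 − 720 = 280; Jurassic 201.4 − 145 = 56.4; Carboniferous 358.9 − 298.9 = 60; Permian 298.9 − 251.902 = 46.998.
Ranking these from longest: Tonian > Ectasian > Carboniferous > Jurassic > Permian > Silurian > Neogene.
Position 2 in that ranking is Ectasian, which lasted 200 Myr.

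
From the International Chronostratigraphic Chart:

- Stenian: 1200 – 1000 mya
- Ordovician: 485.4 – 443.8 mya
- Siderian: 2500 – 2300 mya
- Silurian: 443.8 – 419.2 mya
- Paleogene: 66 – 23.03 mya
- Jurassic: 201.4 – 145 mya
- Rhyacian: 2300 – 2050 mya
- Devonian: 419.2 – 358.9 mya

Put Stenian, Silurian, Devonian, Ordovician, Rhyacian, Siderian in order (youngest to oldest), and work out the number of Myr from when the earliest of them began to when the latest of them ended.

From the excerpt: Stenian 1200–1000; Silurian 443.8–419.2; Devonian 419.2–358.9; Ordovician 485.4–443.8; Rhyacian 2300–2050; Siderian 2500–2300 (Ma).
Larger Ma is earlier, so the oldest is Siderian and the youngest is Devonian; youngest to oldest: Devonian, Silurian, Ordovician, Stenian, Rhyacian, Siderian.
Oldest start 2500 minus youngest end 358.9 gives 2141.1 Myr overall.

Devonian, Silurian, Ordovician, Stenian, Rhyacian, Siderian; total span 2141.1 Myr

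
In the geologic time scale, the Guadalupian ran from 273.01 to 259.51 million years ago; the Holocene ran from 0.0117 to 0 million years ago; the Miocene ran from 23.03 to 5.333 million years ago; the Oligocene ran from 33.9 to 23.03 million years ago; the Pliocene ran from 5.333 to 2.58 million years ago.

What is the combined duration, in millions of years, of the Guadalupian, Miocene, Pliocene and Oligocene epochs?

44.82 million years

Duration is start − end for each: (273.01 − 259.51) + (23.03 − 5.333) + (5.333 − 2.58) + (33.9 − 23.03).
That is 13.5 + 17.697 + 2.753 + 10.87, which totals 44.82 million years.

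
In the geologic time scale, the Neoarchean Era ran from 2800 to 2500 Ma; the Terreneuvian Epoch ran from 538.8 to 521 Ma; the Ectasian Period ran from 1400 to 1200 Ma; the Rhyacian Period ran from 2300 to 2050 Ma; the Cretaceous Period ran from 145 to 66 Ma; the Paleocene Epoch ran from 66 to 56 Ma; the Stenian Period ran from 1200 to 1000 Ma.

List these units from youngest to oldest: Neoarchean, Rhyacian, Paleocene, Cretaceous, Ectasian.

Read off each span (Ma): Neoarchean 2800–2500; Rhyacian 2300–2050; Paleocene 66–56; Cretaceous 145–66; Ectasian 1400–1200.
Larger Ma is older, so oldest→youngest is Neoarchean, Rhyacian, Ectasian, Cretaceous, Paleocene; reverse it for youngest→oldest.

Paleocene, Cretaceous, Ectasian, Rhyacian, Neoarchean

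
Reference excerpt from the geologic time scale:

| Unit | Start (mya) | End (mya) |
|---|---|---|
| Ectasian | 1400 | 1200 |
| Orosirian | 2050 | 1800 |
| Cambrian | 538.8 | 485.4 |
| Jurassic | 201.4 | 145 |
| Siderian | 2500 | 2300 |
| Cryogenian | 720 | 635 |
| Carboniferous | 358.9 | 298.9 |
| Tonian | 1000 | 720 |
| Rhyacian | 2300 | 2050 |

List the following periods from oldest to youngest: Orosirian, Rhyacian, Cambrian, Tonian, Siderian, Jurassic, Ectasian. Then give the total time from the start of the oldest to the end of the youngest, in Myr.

Siderian, Rhyacian, Orosirian, Ectasian, Tonian, Cambrian, Jurassic; total span 2355 Myr

Start ages (Ma): Siderian 2500, Rhyacian 2300, Orosirian 2050, Ectasian 1400, Tonian 1000, Cambrian 538.8, Jurassic 201.4.
Ordered oldest to youngest: Siderian, Rhyacian, Orosirian, Ectasian, Tonian, Cambrian, Jurassic.
Span = 2500 − 145 = 2355 Myr.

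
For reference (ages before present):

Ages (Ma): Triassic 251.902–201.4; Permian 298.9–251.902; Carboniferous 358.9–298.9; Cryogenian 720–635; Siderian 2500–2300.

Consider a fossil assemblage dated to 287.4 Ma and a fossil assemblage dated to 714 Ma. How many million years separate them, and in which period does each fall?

426.6 million years apart; the first in the Permian, the second in the Cryogenian

Elapsed time: 714 − 287.4 = 426.6 Myr.
287.4 Ma lies within 298.9–251.902 Ma: Permian.
714 Ma lies within 720–635 Ma: Cryogenian.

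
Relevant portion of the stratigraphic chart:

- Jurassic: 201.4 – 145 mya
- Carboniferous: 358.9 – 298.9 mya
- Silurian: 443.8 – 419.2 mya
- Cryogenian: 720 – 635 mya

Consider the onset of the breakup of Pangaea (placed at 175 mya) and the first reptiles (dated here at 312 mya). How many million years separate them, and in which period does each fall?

Elapsed time: 312 − 175 = 137 Myr.
175 Ma lies within 201.4–145 Ma: Jurassic.
312 Ma lies within 358.9–298.9 Ma: Carboniferous.

137 million years apart; the first in the Jurassic, the second in the Carboniferous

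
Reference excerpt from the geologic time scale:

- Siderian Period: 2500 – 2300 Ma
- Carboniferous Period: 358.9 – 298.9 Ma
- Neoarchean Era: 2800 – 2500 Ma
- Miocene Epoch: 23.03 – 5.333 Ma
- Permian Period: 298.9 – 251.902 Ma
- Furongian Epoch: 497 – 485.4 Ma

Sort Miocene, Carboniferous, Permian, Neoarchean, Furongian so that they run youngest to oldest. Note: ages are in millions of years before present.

Miocene, Permian, Carboniferous, Furongian, Neoarchean

Sorting by start age (ascending Ma, since larger Ma = older): Miocene began 23.03, Permian began 298.9, Carboniferous began 358.9, Furongian began 497, Neoarchean began 2800.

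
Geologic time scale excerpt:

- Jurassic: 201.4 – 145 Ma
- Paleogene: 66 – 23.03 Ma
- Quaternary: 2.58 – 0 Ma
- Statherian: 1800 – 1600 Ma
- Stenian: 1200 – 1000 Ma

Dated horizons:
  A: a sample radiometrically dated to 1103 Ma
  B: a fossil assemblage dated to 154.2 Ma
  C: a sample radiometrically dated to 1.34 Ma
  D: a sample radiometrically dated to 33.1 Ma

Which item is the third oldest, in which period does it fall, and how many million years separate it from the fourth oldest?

D, in the Paleogene; 31.76 million years to C

Sorted oldest-first by Ma: A (1103), B (154.2), D (33.1), C (1.34).
The third oldest is D at 33.1 Ma, which lies in 66–23.03 Ma: the Paleogene.
The fourth oldest is C at 1.34 Ma; separation = |33.1 − 1.34| = 31.76 Myr.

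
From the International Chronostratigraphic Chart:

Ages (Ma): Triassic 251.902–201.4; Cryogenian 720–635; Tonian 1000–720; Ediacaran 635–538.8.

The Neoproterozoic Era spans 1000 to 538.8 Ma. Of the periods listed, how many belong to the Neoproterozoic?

Periods inside 1000–538.8 Ma: Tonian, Cryogenian, Ediacaran — 3 in total.

3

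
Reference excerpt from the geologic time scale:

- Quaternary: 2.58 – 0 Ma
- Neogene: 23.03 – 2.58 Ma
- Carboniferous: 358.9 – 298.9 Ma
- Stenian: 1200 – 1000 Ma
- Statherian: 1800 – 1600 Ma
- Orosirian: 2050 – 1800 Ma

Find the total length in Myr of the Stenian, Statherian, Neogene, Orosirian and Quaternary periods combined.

673.03 million years

Duration is start − end for each: (1200 − 1000) + (1800 − 1600) + (23.03 − 2.58) + (2050 − 1800) + (2.58 − 0).
That is 200 + 200 + 20.45 + 250 + 2.58, which totals 673.03 million years.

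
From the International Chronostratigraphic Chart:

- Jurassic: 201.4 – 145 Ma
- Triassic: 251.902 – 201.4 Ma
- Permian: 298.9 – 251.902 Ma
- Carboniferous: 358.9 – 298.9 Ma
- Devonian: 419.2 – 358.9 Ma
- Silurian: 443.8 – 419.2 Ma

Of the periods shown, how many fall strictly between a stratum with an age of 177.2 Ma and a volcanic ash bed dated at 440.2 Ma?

440.2 Ma sits inside the Silurian (443.8–419.2) and 177.2 Ma inside the Jurassic (201.4–145); neither of those is wholly between the two dates.
The listed periods lying completely between them are Devonian, Carboniferous, Permian, Triassic — 4 in all.

4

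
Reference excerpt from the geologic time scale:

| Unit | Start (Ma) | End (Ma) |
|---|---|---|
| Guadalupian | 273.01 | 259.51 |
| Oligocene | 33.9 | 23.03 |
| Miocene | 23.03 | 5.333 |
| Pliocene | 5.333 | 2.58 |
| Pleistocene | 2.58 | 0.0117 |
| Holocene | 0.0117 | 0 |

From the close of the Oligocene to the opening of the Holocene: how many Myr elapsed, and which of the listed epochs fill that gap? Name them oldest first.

23.0183 million years; Miocene, Pliocene, Pleistocene

The Oligocene closes at 23.03 Ma and the Holocene opens at 0.0117 Ma, so the interval is 23.03 − 0.0117 = 23.0183 Myr.
An epoch fits inside if it starts at or after 23.03 Ma and ends at or before 0.0117 Ma; oldest first that gives Miocene, Pliocene, Pleistocene.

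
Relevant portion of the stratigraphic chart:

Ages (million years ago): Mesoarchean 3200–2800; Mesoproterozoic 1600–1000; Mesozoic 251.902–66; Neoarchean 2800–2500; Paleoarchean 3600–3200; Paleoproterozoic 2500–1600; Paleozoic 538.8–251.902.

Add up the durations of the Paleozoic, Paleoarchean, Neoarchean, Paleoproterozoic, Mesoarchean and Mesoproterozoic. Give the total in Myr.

2886.898 million years

Each duration: Paleozoic = 286.898; Paleoarchean = 400; Neoarchean = 300; Paleoproterozoic = 900; Mesoarchean = 400; Mesoproterozoic = 600.
Sum: 286.898 + 400 + 300 + 900 + 400 + 600 = 2886.898 Myr.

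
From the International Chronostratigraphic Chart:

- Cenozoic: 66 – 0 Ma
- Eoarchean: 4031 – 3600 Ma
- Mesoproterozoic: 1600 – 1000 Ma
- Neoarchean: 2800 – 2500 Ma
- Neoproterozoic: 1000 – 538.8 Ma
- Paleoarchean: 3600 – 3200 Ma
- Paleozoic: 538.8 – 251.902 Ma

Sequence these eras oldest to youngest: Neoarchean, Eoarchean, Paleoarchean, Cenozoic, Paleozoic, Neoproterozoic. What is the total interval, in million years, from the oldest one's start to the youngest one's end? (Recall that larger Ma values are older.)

Eoarchean, Paleoarchean, Neoarchean, Neoproterozoic, Paleozoic, Cenozoic; total span 4031 Myr

From the excerpt: Neoarchean 2800–2500; Eoarchean 4031–3600; Paleoarchean 3600–3200; Cenozoic 66–0; Paleozoic 538.8–251.902; Neoproterozoic 1000–538.8 (Ma).
Larger Ma is earlier, so the oldest is Eoarchean and the youngest is Cenozoic; oldest to youngest: Eoarchean, Paleoarchean, Neoarchean, Neoproterozoic, Paleozoic, Cenozoic.
Oldest start 4031 minus youngest end 0 gives 4031 Myr overall.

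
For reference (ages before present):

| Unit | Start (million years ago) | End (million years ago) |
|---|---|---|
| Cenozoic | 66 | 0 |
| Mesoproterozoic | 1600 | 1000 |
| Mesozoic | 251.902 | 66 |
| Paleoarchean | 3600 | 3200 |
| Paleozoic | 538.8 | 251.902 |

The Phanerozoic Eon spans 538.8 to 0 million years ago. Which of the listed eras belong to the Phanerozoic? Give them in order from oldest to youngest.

Eras with both bounds inside 538.8–0 Ma: Paleozoic (538.8–251.902), Mesozoic (251.902–66), Cenozoic (66–0).

Paleozoic, Mesozoic, Cenozoic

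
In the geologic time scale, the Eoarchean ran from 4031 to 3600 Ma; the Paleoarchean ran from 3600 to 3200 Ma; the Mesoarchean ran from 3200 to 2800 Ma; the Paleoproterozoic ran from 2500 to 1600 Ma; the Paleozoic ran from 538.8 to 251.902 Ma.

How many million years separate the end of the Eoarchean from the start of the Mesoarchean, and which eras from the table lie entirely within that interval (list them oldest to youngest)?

400 million years; Paleoarchean

End of Eoarchean = 3600 Ma; start of Mesoarchean = 3200 Ma.
Gap = 3600 − 3200 = 400 Myr.
Eras wholly inside 3600–3200 Ma: Paleoarchean (3600–3200).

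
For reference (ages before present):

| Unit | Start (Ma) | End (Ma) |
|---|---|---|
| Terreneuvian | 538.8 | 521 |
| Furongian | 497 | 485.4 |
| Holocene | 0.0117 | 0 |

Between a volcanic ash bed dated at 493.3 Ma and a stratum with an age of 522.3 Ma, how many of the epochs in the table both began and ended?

Checking each listed span, none has both start < 522.3 Ma and end > 493.3 Ma — every epoch straddles one of the two dates or lies outside them — so the count is 0.

0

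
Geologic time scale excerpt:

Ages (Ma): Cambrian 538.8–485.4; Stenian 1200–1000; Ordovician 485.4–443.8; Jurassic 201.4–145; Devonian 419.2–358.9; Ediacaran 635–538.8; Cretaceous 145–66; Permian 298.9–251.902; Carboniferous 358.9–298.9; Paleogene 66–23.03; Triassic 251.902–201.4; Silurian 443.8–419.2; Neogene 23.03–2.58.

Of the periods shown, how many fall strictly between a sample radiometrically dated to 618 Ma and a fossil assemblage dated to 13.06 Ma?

10

The older date is 618 Ma and the younger is 13.06 Ma.
Periods with start < 618 and end > 13.06 Ma: Cambrian (538.8–485.4), Ordovician (485.4–443.8), Silurian (443.8–419.2), Devonian (419.2–358.9), Carboniferous (358.9–298.9), Permian (298.9–251.902), Triassic (251.902–201.4), Jurassic (201.4–145), Cretaceous (145–66), Paleogene (66–23.03).
That is 10 complete periods.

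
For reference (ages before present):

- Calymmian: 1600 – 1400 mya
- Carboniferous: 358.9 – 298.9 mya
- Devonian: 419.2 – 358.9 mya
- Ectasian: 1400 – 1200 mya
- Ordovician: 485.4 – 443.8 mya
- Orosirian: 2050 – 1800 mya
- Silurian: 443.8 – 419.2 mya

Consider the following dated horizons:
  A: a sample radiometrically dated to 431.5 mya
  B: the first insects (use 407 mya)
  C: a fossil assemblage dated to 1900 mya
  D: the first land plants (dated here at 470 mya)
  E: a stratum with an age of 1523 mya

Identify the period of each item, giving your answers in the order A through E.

Match each age against the start–end ranges in the excerpt: A = 431.5 Ma → Silurian (443.8–419.2); B = 407 Ma → Devonian (419.2–358.9); C = 1900 Ma → Orosirian (2050–1800); D = 470 Ma → Ordovician (485.4–443.8); E = 1523 Ma → Calymmian (1600–1400).

A — Silurian; B — Devonian; C — Orosirian; D — Ordovician; E — Calymmian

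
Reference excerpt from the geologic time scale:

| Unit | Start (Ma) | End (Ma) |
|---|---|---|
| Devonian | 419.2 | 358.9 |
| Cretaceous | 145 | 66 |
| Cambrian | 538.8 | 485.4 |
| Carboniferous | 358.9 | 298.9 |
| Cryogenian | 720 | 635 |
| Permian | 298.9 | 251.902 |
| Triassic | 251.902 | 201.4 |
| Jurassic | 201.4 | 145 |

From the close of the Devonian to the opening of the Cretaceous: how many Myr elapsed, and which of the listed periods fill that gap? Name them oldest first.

End of Devonian = 358.9 Ma; start of Cretaceous = 145 Ma.
Gap = 358.9 − 145 = 213.9 Myr.
Periods wholly inside 358.9–145 Ma: Carboniferous (358.9–298.9), Permian (298.9–251.902), Triassic (251.902–201.4), Jurassic (201.4–145).

213.9 million years; Carboniferous, Permian, Triassic, Jurassic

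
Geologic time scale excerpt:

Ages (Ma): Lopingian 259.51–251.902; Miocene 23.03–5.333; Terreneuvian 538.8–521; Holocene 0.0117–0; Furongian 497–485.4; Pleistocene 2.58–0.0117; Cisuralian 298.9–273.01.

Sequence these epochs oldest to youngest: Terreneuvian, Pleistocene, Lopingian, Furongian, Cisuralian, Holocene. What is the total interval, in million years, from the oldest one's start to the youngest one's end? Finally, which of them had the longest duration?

Terreneuvian → Furongian → Cisuralian → Lopingian → Pleistocene → Holocene; total span 538.8 Myr; longest is Cisuralian

From the excerpt: Terreneuvian 538.8–521; Pleistocene 2.58–0.0117; Lopingian 259.51–251.902; Furongian 497–485.4; Cisuralian 298.9–273.01; Holocene 0.0117–0 (Ma).
Larger Ma is earlier, so the oldest is Terreneuvian and the youngest is Holocene; oldest to youngest: Terreneuvian, Furongian, Cisuralian, Lopingian, Pleistocene, Holocene.
Oldest start 538.8 minus youngest end 0 gives 538.8 Myr overall.
Individual lengths (start − end): Furongian 11.6; Pleistocene 2.5683; Holocene 0.0117; Cisuralian 25.89; Lopingian 7.608; Terreneuvian 17.8. The largest is Cisuralian at 25.89 Myr.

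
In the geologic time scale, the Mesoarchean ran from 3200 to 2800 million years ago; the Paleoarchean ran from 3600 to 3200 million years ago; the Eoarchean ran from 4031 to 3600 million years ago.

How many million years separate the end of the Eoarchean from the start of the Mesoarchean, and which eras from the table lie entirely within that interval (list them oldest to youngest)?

400 million years; Paleoarchean

End of Eoarchean = 3600 Ma; start of Mesoarchean = 3200 Ma.
Gap = 3600 − 3200 = 400 Myr.
Eras wholly inside 3600–3200 Ma: Paleoarchean (3600–3200).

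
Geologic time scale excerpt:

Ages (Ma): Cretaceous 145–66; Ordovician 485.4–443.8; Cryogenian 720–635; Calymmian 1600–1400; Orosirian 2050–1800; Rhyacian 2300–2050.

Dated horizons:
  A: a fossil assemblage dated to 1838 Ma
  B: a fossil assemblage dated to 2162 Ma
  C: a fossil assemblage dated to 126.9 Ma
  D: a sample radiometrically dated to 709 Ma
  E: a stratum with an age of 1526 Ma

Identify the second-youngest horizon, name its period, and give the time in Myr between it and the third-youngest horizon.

Smaller Ma means younger, so youngest first: C 126.9 < D 709 < E 1526 < A 1838 < B 2162.
Counting 2 along gives D (709 Ma); the excerpt puts that inside the Cryogenian, 720–635 Ma.
Next in line is E (1526 Ma), and 1526 − 709 = 817 Myr.

D, in the Cryogenian; 817 million years to E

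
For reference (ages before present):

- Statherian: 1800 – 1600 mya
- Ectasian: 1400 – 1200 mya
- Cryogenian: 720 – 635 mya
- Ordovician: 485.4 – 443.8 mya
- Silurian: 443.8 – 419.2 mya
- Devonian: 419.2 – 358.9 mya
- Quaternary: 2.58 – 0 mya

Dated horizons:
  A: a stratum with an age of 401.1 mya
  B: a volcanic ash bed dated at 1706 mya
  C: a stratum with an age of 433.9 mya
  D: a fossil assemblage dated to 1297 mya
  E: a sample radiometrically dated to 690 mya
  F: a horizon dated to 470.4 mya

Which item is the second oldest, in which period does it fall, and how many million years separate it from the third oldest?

Sorted oldest-first by Ma: B (1706), D (1297), E (690), F (470.4), C (433.9), A (401.1).
The second oldest is D at 1297 Ma, which lies in 1400–1200 Ma: the Ectasian.
The third oldest is E at 690 Ma; separation = |1297 − 690| = 607 Myr.

D, in the Ectasian; 607 million years to E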